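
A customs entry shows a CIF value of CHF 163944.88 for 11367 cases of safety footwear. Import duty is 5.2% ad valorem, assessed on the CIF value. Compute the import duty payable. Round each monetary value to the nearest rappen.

Import duty = 163944.88 × 5.2% = 8525.13

Import duty: CHF 8525.13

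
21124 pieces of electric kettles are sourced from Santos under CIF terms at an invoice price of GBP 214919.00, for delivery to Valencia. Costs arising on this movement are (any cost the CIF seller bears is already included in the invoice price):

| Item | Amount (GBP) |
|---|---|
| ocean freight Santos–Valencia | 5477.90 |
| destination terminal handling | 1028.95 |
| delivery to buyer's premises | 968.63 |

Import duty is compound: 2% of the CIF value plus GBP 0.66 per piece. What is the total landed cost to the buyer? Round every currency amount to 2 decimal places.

Total landed cost: GBP 235156.80

CIF: the seller pays costs through ocean freight and marine insurance to the destination port.
Already in the invoice (seller's account under CIF): freight — exclude.
The CIF price already equals the CIF value: 214919.00
Ad valorem component: 214919.00 × 2% = 4298.38
Specific component: 21124 × 0.66 = 13941.84
Import duty = 4298.38 + 13941.84 = 18240.22
Buyer bears: destination terminal 1028.95 + delivery 968.63 + duty 18240.22 = 20237.80
Landed cost = invoice 214919.00 + 20237.80 = 235156.80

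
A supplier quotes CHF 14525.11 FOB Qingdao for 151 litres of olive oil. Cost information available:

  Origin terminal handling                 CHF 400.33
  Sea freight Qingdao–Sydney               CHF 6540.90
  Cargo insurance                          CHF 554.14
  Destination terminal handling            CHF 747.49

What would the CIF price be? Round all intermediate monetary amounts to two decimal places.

Not relevant to the conversion: origin terminal — on the seller under both FOB and CIF; already in the FOB price and stays in the CIF price. destination terminal — on the buyer under both terms; not part of either seller's price.
From FOB to CIF, the seller additionally bears: freight, insurance.
CIF price = 14525.11 + 6540.90 + 554.14 = 21620.15

CIF price: CHF 21620.15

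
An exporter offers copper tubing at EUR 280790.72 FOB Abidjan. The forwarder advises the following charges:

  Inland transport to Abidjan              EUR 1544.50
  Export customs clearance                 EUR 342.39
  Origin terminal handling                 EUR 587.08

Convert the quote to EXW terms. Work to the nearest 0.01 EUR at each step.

EXW price: EUR 278316.75

From FOB to EXW, the seller no longer bears: inland to port, export clearance, origin terminal.
EXW price = 280790.72 − 1544.50 − 342.39 − 587.08 = 278316.75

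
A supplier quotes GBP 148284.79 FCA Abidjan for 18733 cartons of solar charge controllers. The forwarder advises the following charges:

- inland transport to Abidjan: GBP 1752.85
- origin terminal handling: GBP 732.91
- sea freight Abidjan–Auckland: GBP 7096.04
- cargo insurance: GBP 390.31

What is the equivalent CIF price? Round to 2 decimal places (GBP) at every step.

CIF price: GBP 156504.05

Not relevant to the conversion: inland to port — on the seller under both FCA and CIF; already in the FCA price and stays in the CIF price.
From FCA to CIF, the seller additionally bears: origin terminal, freight, insurance.
CIF price = 148284.79 + 732.91 + 7096.04 + 390.31 = 156504.05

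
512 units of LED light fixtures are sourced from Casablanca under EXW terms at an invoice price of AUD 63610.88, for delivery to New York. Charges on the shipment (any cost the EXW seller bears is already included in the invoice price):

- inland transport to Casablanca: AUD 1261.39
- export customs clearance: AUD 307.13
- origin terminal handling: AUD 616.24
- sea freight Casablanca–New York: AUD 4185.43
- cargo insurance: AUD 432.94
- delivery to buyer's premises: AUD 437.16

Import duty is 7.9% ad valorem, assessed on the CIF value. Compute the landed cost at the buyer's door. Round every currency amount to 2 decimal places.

Total landed cost: AUD 76413.88

EXW: the seller makes goods available at their premises; the buyer bears all onward costs.
CIF value = EXW price + inland to port + export clearance + origin terminal + freight + insurance = 63610.88 + 1261.39 + 307.13 + 616.24 + 4185.43 + 432.94 = 70414.01
Import duty = 70414.01 × 7.9% = 5562.71
Buyer bears: inland to port 1261.39 + export clearance 307.13 + origin terminal 616.24 + freight 4185.43 + insurance 432.94 + delivery 437.16 + duty 5562.71 = 12803.00
Landed cost = invoice 63610.88 + 12803.00 = 76413.88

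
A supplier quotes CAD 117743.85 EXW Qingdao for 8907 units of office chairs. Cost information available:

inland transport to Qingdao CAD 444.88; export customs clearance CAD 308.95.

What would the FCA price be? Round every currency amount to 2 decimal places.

From EXW to FCA, the seller additionally bears: inland to port, export clearance.
FCA price = 117743.85 + 444.88 + 308.95 = 118497.68

FCA price: CAD 118497.68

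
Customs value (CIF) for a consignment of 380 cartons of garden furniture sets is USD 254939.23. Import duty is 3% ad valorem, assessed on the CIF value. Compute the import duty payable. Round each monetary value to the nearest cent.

Import duty: USD 7648.18

Import duty = 254939.23 × 3% = 7648.18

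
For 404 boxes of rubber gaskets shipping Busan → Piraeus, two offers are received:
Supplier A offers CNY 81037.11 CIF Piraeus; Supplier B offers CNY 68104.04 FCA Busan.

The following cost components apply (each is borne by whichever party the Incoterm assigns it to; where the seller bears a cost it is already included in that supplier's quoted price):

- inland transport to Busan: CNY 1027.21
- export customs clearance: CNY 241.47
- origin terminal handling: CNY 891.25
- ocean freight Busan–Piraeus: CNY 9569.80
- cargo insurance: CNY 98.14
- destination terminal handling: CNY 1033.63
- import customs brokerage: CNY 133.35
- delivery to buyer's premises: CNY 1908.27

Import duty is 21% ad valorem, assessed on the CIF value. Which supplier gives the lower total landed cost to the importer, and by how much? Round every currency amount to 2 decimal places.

Supplier A (CIF):
The CIF price already equals the CIF value: 81037.11
Import duty = 81037.11 × 21% = 17017.79
Buyer bears (A): 1033.63 + 133.35 + 1908.27 = 3075.25
Landed cost (A) = invoice 81037.11 + 3075.25 + duty 17017.79 = 101130.15
Supplier B (FCA):
CIF value = FCA price + origin terminal + freight + insurance = 68104.04 + 891.25 + 9569.80 + 98.14 = 78663.23
Import duty = 78663.23 × 21% = 16519.28
Buyer bears (B): 891.25 + 9569.80 + 98.14 + 1033.63 + 133.35 + 1908.27 = 13634.44
Landed cost (B) = invoice 68104.04 + 13634.44 + duty 16519.28 = 98257.76
Difference = |101130.15 − 98257.76| = 2872.39

Supplier B is cheaper by CNY 2872.39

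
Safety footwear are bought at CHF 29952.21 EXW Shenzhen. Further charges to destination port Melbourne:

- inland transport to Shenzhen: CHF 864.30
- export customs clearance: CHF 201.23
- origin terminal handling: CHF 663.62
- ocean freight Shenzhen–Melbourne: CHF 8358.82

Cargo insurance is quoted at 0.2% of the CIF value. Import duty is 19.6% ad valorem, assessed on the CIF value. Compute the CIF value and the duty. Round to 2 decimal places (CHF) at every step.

Let C be the CIF value. C = EXW price + pre-shipment costs + freight + 0.2% × C
C − 0.2% × C = 29952.21 + 864.30 + 201.23 + 663.62 + 8358.82
0.998 × C = 40040.18
C = 40040.18 / 0.998 = 40120.42
Insurance premium = 0.2% × 40120.42 = 80.24
Import duty = 40120.42 × 19.6% = 7863.60

CIF value: CHF 40120.42; import duty: CHF 7863.60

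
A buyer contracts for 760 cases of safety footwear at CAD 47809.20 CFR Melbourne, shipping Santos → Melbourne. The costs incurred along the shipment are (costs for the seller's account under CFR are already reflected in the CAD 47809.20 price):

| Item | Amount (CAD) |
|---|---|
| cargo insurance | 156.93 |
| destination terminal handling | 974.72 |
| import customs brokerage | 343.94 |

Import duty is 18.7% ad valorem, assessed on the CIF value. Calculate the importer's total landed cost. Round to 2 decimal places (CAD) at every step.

Total landed cost: CAD 58254.46

CFR: the seller pays costs through ocean freight to the destination port, but not insurance.
CIF value = CFR price + insurance = 47809.20 + 156.93 = 47966.13
Import duty = 47966.13 × 18.7% = 8969.67
Buyer bears: insurance 156.93 + destination terminal 974.72 + brokerage 343.94 + duty 8969.67 = 10445.26
Landed cost = invoice 47809.20 + 10445.26 = 58254.46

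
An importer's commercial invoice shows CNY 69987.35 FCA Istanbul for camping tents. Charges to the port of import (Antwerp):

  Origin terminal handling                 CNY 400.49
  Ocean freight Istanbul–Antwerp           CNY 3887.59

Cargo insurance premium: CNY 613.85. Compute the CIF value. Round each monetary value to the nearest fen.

CIF = FCA price + pre-shipment costs + freight + insurance
CIF = 69987.35 + 400.49 + 3887.59 + 613.85 = 74889.28

CIF value: CNY 74889.28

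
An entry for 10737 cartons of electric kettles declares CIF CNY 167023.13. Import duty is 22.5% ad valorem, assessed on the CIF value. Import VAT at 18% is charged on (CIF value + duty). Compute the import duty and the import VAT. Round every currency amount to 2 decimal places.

Import duty: CNY 37580.20; import VAT: CNY 36828.60

Import duty = 167023.13 × 22.5% = 37580.20
VAT base = CIF + duty = 167023.13 + 37580.20 = 204603.33
Import VAT = 204603.33 × 18% = 36828.60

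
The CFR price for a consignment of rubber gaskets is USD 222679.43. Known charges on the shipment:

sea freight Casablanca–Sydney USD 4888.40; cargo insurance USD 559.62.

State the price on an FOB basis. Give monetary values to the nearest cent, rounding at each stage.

FOB price: USD 217791.03

Not relevant to the conversion: insurance — on the buyer under both terms; not part of either seller's price.
From CFR to FOB, the seller no longer bears: freight.
FOB price = 222679.43 − 4888.40 = 217791.03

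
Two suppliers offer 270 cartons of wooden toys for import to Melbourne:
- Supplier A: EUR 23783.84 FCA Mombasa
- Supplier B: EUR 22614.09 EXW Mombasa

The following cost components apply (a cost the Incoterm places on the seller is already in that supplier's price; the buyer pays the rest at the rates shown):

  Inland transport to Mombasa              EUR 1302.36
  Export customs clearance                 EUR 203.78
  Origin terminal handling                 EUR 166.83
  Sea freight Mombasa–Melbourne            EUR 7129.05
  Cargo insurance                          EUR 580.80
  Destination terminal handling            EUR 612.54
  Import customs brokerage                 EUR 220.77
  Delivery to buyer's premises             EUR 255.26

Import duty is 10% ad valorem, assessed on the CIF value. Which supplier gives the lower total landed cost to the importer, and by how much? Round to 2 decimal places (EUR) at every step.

Supplier A (FCA):
CIF value = FCA price + origin terminal + freight + insurance = 23783.84 + 166.83 + 7129.05 + 580.80 = 31660.52
Import duty = 31660.52 × 10% = 3166.05
Buyer bears (A): 166.83 + 7129.05 + 580.80 + 612.54 + 220.77 + 255.26 = 8965.25
Landed cost (A) = invoice 23783.84 + 8965.25 + duty 3166.05 = 35915.14
Supplier B (EXW):
CIF value = EXW price + inland to port + export clearance + origin terminal + freight + insurance = 22614.09 + 1302.36 + 203.78 + 166.83 + 7129.05 + 580.80 = 31996.91
Import duty = 31996.91 × 10% = 3199.69
Buyer bears (B): 1302.36 + 203.78 + 166.83 + 7129.05 + 580.80 + 612.54 + 220.77 + 255.26 = 10471.39
Landed cost (B) = invoice 22614.09 + 10471.39 + duty 3199.69 = 36285.17
Difference = |35915.14 − 36285.17| = 370.03

Supplier A is cheaper by EUR 370.03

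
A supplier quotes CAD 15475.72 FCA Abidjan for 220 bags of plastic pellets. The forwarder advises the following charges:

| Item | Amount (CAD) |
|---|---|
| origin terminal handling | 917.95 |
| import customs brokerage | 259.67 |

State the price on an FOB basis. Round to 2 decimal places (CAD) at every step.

Not relevant to the conversion: brokerage — on the buyer under both terms; not part of either seller's price.
From FCA to FOB, the seller additionally bears: origin terminal.
FOB price = 15475.72 + 917.95 = 16393.67

FOB price: CAD 16393.67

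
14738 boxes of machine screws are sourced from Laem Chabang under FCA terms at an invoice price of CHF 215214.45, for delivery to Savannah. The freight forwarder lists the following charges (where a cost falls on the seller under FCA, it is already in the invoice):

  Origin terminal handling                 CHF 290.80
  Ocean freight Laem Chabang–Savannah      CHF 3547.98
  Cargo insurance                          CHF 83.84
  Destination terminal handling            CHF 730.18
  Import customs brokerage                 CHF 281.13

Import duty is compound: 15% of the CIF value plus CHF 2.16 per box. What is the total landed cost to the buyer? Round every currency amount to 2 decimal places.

Total landed cost: CHF 284853.02

FCA: the seller delivers export-cleared goods to the carrier; the buyer bears costs from that point.
CIF value = FCA price + origin terminal + freight + insurance = 215214.45 + 290.80 + 3547.98 + 83.84 = 219137.07
Ad valorem component: 219137.07 × 15% = 32870.56
Specific component: 14738 × 2.16 = 31834.08
Import duty = 32870.56 + 31834.08 = 64704.64
Buyer bears: origin terminal 290.80 + freight 3547.98 + insurance 83.84 + destination terminal 730.18 + brokerage 281.13 + duty 64704.64 = 69638.57
Landed cost = invoice 215214.45 + 69638.57 = 284853.02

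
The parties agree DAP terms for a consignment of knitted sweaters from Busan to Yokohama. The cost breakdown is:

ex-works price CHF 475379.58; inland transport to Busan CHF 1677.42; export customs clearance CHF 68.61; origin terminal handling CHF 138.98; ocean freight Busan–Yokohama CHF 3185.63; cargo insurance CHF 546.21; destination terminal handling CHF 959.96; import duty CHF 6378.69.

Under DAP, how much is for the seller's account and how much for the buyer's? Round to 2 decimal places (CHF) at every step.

DAP: the seller bears all costs to the named destination except import duty and clearance.
Seller's account: goods 475379.58 + inland to port 1677.42 + export clearance 68.61 + origin terminal 138.98 + freight 3185.63 + insurance 546.21 + destination terminal 959.96 = 481956.39
Buyer's account: duty 6378.69 = 6378.69

Seller: CHF 481956.39; buyer: CHF 6378.69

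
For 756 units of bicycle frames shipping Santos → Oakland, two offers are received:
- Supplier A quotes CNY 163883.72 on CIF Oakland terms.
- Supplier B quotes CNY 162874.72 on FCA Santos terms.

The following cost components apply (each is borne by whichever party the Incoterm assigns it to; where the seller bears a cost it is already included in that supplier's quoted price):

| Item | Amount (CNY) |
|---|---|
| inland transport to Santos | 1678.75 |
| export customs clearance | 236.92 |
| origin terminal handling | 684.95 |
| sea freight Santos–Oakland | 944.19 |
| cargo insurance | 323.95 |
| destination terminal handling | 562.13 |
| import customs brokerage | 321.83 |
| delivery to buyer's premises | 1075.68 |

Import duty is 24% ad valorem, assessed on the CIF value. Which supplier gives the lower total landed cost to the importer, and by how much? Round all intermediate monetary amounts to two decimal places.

Supplier A (CIF):
The CIF price already equals the CIF value: 163883.72
Import duty = 163883.72 × 24% = 39332.09
Buyer bears (A): 562.13 + 321.83 + 1075.68 = 1959.64
Landed cost (A) = invoice 163883.72 + 1959.64 + duty 39332.09 = 205175.45
Supplier B (FCA):
CIF value = FCA price + origin terminal + freight + insurance = 162874.72 + 684.95 + 944.19 + 323.95 = 164827.81
Import duty = 164827.81 × 24% = 39558.67
Buyer bears (B): 684.95 + 944.19 + 323.95 + 562.13 + 321.83 + 1075.68 = 3912.73
Landed cost (B) = invoice 162874.72 + 3912.73 + duty 39558.67 = 206346.12
Difference = |205175.45 − 206346.12| = 1170.67

Supplier A is cheaper by CNY 1170.67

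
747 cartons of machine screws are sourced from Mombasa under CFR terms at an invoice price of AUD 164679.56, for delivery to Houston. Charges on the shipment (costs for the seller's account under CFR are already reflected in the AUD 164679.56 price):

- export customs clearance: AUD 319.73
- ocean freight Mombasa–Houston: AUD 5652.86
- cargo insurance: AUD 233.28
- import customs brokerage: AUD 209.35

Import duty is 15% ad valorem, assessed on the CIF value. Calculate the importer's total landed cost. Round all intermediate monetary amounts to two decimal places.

CFR: the seller pays costs through ocean freight to the destination port, but not insurance.
Already in the invoice (seller's account under CFR): export clearance, freight — exclude.
CIF value = CFR price + insurance = 164679.56 + 233.28 = 164912.84
Import duty = 164912.84 × 15% = 24736.93
Buyer bears: insurance 233.28 + brokerage 209.35 + duty 24736.93 = 25179.56
Landed cost = invoice 164679.56 + 25179.56 = 189859.12

Total landed cost: AUD 189859.12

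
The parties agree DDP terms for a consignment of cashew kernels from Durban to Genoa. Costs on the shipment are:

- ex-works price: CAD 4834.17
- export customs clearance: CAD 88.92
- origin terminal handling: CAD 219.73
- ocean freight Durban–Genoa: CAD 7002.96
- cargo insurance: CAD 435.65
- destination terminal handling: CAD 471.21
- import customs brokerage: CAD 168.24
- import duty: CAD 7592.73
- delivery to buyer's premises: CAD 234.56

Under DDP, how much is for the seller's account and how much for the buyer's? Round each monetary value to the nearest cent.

Seller: CAD 21048.17; buyer: CAD 0.00

DDP: the seller bears all costs including import duty.
Seller's account: goods 4834.17 + export clearance 88.92 + origin terminal 219.73 + freight 7002.96 + insurance 435.65 + destination terminal 471.21 + brokerage 168.24 + duty 7592.73 + delivery 234.56 = 21048.17
Buyer's account: 0.00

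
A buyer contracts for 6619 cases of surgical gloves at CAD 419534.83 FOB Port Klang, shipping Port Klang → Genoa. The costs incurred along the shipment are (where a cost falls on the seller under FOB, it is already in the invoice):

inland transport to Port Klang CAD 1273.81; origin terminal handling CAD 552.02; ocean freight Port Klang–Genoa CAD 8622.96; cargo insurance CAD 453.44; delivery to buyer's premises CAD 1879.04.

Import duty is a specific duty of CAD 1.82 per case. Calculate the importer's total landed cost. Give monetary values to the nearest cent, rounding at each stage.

Total landed cost: CAD 442536.85

FOB: the seller bears costs until goods are on board at the origin port; the buyer bears freight, insurance and all costs thereafter.
Already in the invoice (seller's account under FOB): inland to port, origin terminal — exclude.
CIF value = FOB price + freight + insurance = 419534.83 + 8622.96 + 453.44 = 428611.23
Import duty = 6619 × 1.82 = 12046.58
Buyer bears: freight 8622.96 + insurance 453.44 + delivery 1879.04 + duty 12046.58 = 23002.02
Landed cost = invoice 419534.83 + 23002.02 = 442536.85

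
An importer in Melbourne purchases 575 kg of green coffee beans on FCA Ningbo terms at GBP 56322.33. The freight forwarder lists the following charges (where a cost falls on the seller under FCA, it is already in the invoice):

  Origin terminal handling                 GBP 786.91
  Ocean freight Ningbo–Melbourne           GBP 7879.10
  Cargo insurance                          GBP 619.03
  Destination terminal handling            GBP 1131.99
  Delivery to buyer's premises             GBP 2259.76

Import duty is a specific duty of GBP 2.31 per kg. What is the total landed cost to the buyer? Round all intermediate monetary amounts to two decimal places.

Total landed cost: GBP 70327.37

FCA: the seller delivers export-cleared goods to the carrier; the buyer bears costs from that point.
CIF value = FCA price + origin terminal + freight + insurance = 56322.33 + 786.91 + 7879.10 + 619.03 = 65607.37
Import duty = 575 × 2.31 = 1328.25
Buyer bears: origin terminal 786.91 + freight 7879.10 + insurance 619.03 + destination terminal 1131.99 + delivery 2259.76 + duty 1328.25 = 14005.04
Landed cost = invoice 56322.33 + 14005.04 = 70327.37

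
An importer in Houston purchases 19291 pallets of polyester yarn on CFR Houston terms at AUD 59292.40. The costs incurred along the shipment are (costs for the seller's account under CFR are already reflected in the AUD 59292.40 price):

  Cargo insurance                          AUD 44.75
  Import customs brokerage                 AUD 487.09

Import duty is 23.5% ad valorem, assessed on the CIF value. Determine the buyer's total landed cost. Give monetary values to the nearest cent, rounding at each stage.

Total landed cost: AUD 73768.47

CFR: the seller pays costs through ocean freight to the destination port, but not insurance.
CIF value = CFR price + insurance = 59292.40 + 44.75 = 59337.15
Import duty = 59337.15 × 23.5% = 13944.23
Buyer bears: insurance 44.75 + brokerage 487.09 + duty 13944.23 = 14476.07
Landed cost = invoice 59292.40 + 14476.07 = 73768.47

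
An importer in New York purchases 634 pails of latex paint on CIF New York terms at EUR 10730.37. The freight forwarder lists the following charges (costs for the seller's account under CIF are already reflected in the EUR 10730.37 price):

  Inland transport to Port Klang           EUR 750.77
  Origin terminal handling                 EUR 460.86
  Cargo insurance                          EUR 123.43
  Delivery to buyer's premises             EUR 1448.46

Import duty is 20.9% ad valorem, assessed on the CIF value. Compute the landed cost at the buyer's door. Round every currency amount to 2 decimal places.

CIF: the seller pays costs through ocean freight and marine insurance to the destination port.
Already in the invoice (seller's account under CIF): inland to port, origin terminal, insurance — exclude.
The CIF price already equals the CIF value: 10730.37
Import duty = 10730.37 × 20.9% = 2242.65
Buyer bears: delivery 1448.46 + duty 2242.65 = 3691.11
Landed cost = invoice 10730.37 + 3691.11 = 14421.48

Total landed cost: EUR 14421.48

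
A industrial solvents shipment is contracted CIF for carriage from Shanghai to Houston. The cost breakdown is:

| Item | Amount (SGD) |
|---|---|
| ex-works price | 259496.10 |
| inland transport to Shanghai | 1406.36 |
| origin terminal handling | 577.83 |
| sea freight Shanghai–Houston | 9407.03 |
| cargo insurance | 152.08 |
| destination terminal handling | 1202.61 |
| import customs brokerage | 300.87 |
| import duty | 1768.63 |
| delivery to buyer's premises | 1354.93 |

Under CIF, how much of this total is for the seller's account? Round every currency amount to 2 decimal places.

Seller's account: SGD 271039.40

CIF: the seller pays costs through ocean freight and marine insurance to the destination port.
Seller's account: goods 259496.10 + inland to port 1406.36 + origin terminal 577.83 + freight 9407.03 + insurance 152.08 = 271039.40
Buyer's account: destination terminal 1202.61 + brokerage 300.87 + duty 1768.63 + delivery 1354.93 = 4627.04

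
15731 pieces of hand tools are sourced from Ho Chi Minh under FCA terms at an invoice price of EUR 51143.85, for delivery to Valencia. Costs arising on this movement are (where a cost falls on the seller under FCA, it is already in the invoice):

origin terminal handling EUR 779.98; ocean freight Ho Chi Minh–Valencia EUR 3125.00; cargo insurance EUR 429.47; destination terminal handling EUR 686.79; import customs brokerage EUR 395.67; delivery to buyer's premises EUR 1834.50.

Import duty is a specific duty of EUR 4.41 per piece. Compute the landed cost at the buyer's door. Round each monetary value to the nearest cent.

FCA: the seller delivers export-cleared goods to the carrier; the buyer bears costs from that point.
CIF value = FCA price + origin terminal + freight + insurance = 51143.85 + 779.98 + 3125.00 + 429.47 = 55478.30
Import duty = 15731 × 4.41 = 69373.71
Buyer bears: origin terminal 779.98 + freight 3125.00 + insurance 429.47 + destination terminal 686.79 + brokerage 395.67 + delivery 1834.50 + duty 69373.71 = 76625.12
Landed cost = invoice 51143.85 + 76625.12 = 127768.97

Total landed cost: EUR 127768.97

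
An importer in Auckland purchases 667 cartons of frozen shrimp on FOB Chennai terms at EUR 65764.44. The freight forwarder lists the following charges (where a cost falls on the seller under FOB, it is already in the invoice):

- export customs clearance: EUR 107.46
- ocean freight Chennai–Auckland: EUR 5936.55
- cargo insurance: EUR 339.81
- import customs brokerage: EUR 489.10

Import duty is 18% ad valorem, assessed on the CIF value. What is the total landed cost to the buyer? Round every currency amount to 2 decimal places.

FOB: the seller bears costs until goods are on board at the origin port; the buyer bears freight, insurance and all costs thereafter.
Already in the invoice (seller's account under FOB): export clearance — exclude.
CIF value = FOB price + freight + insurance = 65764.44 + 5936.55 + 339.81 = 72040.80
Import duty = 72040.80 × 18% = 12967.34
Buyer bears: freight 5936.55 + insurance 339.81 + brokerage 489.10 + duty 12967.34 = 19732.80
Landed cost = invoice 65764.44 + 19732.80 = 85497.24

Total landed cost: EUR 85497.24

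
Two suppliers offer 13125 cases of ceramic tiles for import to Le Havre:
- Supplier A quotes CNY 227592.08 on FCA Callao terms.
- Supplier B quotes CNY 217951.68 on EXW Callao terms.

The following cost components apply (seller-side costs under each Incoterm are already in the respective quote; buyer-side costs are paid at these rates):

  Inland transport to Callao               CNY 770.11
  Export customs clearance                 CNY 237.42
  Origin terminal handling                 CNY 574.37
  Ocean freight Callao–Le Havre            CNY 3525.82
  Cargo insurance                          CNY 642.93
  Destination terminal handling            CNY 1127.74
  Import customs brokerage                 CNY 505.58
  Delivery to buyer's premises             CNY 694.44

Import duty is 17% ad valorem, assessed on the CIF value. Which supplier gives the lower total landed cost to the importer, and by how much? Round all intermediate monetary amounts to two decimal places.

Supplier B is cheaper by CNY 10100.45

Supplier A (FCA):
CIF value = FCA price + origin terminal + freight + insurance = 227592.08 + 574.37 + 3525.82 + 642.93 = 232335.20
Import duty = 232335.20 × 17% = 39496.98
Buyer bears (A): 574.37 + 3525.82 + 642.93 + 1127.74 + 505.58 + 694.44 = 7070.88
Landed cost (A) = invoice 227592.08 + 7070.88 + duty 39496.98 = 274159.94
Supplier B (EXW):
CIF value = EXW price + inland to port + export clearance + origin terminal + freight + insurance = 217951.68 + 770.11 + 237.42 + 574.37 + 3525.82 + 642.93 = 223702.33
Import duty = 223702.33 × 17% = 38029.40
Buyer bears (B): 770.11 + 237.42 + 574.37 + 3525.82 + 642.93 + 1127.74 + 505.58 + 694.44 = 8078.41
Landed cost (B) = invoice 217951.68 + 8078.41 + duty 38029.40 = 264059.49
Difference = |274159.94 − 264059.49| = 10100.45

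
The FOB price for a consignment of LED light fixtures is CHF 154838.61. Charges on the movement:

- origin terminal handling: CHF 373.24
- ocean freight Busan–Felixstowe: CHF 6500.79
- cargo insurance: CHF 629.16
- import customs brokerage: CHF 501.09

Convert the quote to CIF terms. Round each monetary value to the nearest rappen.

CIF price: CHF 161968.56

Not relevant to the conversion: origin terminal — on the seller under both FOB and CIF; already in the FOB price and stays in the CIF price. brokerage — on the buyer under both terms; not part of either seller's price.
From FOB to CIF, the seller additionally bears: freight, insurance.
CIF price = 154838.61 + 6500.79 + 629.16 = 161968.56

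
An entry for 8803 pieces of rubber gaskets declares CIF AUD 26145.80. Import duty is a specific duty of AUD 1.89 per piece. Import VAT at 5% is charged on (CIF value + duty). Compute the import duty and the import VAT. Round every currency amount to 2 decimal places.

Import duty = 8803 × 1.89 = 16637.67
VAT base = CIF + duty = 26145.80 + 16637.67 = 42783.47
Import VAT = 42783.47 × 5% = 2139.17

Import duty: AUD 16637.67; import VAT: AUD 2139.17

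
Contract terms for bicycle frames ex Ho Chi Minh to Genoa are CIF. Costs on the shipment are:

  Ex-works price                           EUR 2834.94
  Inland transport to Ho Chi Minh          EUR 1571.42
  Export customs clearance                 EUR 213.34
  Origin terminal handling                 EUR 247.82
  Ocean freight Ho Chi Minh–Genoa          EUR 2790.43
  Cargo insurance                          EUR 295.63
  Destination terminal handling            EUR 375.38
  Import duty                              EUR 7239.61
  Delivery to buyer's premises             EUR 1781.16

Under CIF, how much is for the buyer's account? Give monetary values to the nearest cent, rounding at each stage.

Buyer's account: EUR 9396.15

CIF: the seller pays costs through ocean freight and marine insurance to the destination port.
Seller's account: goods 2834.94 + inland to port 1571.42 + export clearance 213.34 + origin terminal 247.82 + freight 2790.43 + insurance 295.63 = 7953.58
Buyer's account: destination terminal 375.38 + duty 7239.61 + delivery 1781.16 = 9396.15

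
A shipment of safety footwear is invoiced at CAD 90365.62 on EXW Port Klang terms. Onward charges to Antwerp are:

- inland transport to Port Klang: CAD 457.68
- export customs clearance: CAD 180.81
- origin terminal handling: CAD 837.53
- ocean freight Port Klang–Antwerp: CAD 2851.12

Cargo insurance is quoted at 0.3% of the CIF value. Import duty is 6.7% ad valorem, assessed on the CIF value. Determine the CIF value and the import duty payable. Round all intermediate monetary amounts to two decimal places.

CIF value: CAD 94977.69; import duty: CAD 6363.51

Let C be the CIF value. C = EXW price + pre-shipment costs + freight + 0.3% × C
C − 0.3% × C = 90365.62 + 457.68 + 180.81 + 837.53 + 2851.12
0.997 × C = 94692.76
C = 94692.76 / 0.997 = 94977.69
Insurance premium = 0.3% × 94977.69 = 284.93
Import duty = 94977.69 × 6.7% = 6363.51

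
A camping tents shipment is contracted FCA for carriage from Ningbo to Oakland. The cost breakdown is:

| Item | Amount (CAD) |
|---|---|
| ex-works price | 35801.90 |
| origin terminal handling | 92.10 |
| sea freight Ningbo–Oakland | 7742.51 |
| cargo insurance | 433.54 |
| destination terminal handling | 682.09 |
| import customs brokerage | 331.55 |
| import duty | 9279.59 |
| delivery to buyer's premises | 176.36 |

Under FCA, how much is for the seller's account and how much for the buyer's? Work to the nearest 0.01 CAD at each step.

Seller: CAD 35801.90; buyer: CAD 18737.74

FCA: the seller delivers export-cleared goods to the carrier; the buyer bears costs from that point.
Seller's account: goods 35801.90 = 35801.90
Buyer's account: origin terminal 92.10 + freight 7742.51 + insurance 433.54 + destination terminal 682.09 + brokerage 331.55 + duty 9279.59 + delivery 176.36 = 18737.74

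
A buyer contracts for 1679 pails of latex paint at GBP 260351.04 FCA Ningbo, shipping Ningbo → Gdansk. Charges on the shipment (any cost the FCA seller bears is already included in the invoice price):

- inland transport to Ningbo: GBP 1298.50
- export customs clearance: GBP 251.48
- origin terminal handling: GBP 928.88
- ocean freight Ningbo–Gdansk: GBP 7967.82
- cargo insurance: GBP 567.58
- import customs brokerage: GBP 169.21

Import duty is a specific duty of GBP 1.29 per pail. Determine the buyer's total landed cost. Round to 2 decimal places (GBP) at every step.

Total landed cost: GBP 272150.44

FCA: the seller delivers export-cleared goods to the carrier; the buyer bears costs from that point.
Already in the invoice (seller's account under FCA): inland to port, export clearance — exclude.
CIF value = FCA price + origin terminal + freight + insurance = 260351.04 + 928.88 + 7967.82 + 567.58 = 269815.32
Import duty = 1679 × 1.29 = 2165.91
Buyer bears: origin terminal 928.88 + freight 7967.82 + insurance 567.58 + brokerage 169.21 + duty 2165.91 = 11799.40
Landed cost = invoice 260351.04 + 11799.40 = 272150.44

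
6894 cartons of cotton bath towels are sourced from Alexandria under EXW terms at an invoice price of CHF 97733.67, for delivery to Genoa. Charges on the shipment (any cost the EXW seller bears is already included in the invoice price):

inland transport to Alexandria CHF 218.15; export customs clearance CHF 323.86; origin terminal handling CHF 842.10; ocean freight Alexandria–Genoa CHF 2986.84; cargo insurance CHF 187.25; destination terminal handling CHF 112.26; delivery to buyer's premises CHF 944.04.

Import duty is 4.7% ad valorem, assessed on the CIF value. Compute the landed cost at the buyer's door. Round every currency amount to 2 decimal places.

Total landed cost: CHF 108155.89

EXW: the seller makes goods available at their premises; the buyer bears all onward costs.
CIF value = EXW price + inland to port + export clearance + origin terminal + freight + insurance = 97733.67 + 218.15 + 323.86 + 842.10 + 2986.84 + 187.25 = 102291.87
Import duty = 102291.87 × 4.7% = 4807.72
Buyer bears: inland to port 218.15 + export clearance 323.86 + origin terminal 842.10 + freight 2986.84 + insurance 187.25 + destination terminal 112.26 + delivery 944.04 + duty 4807.72 = 10422.22
Landed cost = invoice 97733.67 + 10422.22 = 108155.89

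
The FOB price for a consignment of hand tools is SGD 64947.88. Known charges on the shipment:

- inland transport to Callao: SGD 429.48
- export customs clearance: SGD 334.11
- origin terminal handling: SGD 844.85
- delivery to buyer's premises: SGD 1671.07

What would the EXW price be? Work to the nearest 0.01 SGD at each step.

Not relevant to the conversion: delivery — on the buyer under both terms; not part of either seller's price.
From FOB to EXW, the seller no longer bears: inland to port, export clearance, origin terminal.
EXW price = 64947.88 − 429.48 − 334.11 − 844.85 = 63339.44

EXW price: SGD 63339.44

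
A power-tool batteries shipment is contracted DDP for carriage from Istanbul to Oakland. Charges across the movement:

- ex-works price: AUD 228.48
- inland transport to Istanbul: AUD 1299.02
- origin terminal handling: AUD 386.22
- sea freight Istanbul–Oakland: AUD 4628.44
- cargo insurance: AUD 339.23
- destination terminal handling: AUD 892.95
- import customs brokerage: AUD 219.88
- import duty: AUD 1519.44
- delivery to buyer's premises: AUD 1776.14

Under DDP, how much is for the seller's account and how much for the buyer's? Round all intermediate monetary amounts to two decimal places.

Seller: AUD 11289.80; buyer: AUD 0.00

DDP: the seller bears all costs including import duty.
Seller's account: goods 228.48 + inland to port 1299.02 + origin terminal 386.22 + freight 4628.44 + insurance 339.23 + destination terminal 892.95 + brokerage 219.88 + duty 1519.44 + delivery 1776.14 = 11289.80
Buyer's account: 0.00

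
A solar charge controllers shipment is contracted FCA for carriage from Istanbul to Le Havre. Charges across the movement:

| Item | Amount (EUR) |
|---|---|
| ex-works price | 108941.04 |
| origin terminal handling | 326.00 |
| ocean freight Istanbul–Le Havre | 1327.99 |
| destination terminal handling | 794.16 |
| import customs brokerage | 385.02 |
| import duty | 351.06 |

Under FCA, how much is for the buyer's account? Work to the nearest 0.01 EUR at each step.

FCA: the seller delivers export-cleared goods to the carrier; the buyer bears costs from that point.
Seller's account: goods 108941.04 = 108941.04
Buyer's account: origin terminal 326.00 + freight 1327.99 + destination terminal 794.16 + brokerage 385.02 + duty 351.06 = 3184.23

Buyer's account: EUR 3184.23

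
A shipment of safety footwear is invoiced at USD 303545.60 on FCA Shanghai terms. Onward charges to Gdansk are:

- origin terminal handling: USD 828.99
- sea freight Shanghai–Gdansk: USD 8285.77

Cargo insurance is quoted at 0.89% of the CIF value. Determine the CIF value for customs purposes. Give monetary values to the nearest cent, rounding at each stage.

Let C be the CIF value. C = FCA price + pre-shipment costs + freight + 0.89% × C
C − 0.89% × C = 303545.60 + 828.99 + 8285.77
0.9911 × C = 312660.36
C = 312660.36 / 0.9911 = 315468.03
Insurance premium = 0.89% × 315468.03 = 2807.67

CIF value: USD 315468.03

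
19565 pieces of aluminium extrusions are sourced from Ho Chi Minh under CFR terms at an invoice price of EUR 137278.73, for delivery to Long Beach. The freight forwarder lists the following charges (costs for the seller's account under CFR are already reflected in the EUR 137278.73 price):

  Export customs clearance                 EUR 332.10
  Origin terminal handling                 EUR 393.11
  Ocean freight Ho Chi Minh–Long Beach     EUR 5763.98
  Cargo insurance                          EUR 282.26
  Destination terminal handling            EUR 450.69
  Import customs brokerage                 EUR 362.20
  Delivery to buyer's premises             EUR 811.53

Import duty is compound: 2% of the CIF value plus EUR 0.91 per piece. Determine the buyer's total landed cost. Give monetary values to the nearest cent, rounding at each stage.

Total landed cost: EUR 159740.78

CFR: the seller pays costs through ocean freight to the destination port, but not insurance.
Already in the invoice (seller's account under CFR): export clearance, origin terminal, freight — exclude.
CIF value = CFR price + insurance = 137278.73 + 282.26 = 137560.99
Ad valorem component: 137560.99 × 2% = 2751.22
Specific component: 19565 × 0.91 = 17804.15
Import duty = 2751.22 + 17804.15 = 20555.37
Buyer bears: insurance 282.26 + destination terminal 450.69 + brokerage 362.20 + delivery 811.53 + duty 20555.37 = 22462.05
Landed cost = invoice 137278.73 + 22462.05 = 159740.78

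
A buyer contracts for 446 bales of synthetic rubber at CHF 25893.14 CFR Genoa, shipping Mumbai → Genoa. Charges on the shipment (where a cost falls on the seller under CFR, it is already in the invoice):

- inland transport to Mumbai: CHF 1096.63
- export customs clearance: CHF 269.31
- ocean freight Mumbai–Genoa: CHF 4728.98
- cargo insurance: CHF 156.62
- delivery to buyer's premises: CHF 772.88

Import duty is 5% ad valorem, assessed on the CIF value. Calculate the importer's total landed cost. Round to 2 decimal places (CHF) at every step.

Total landed cost: CHF 28125.13

CFR: the seller pays costs through ocean freight to the destination port, but not insurance.
Already in the invoice (seller's account under CFR): inland to port, export clearance, freight — exclude.
CIF value = CFR price + insurance = 25893.14 + 156.62 = 26049.76
Import duty = 26049.76 × 5% = 1302.49
Buyer bears: insurance 156.62 + delivery 772.88 + duty 1302.49 = 2231.99
Landed cost = invoice 25893.14 + 2231.99 = 28125.13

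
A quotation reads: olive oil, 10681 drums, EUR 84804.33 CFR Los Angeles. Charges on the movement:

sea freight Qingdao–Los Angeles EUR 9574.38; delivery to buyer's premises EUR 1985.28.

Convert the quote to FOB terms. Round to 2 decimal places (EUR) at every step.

Not relevant to the conversion: delivery — on the buyer under both terms; not part of either seller's price.
From CFR to FOB, the seller no longer bears: freight.
FOB price = 84804.33 − 9574.38 = 75229.95

FOB price: EUR 75229.95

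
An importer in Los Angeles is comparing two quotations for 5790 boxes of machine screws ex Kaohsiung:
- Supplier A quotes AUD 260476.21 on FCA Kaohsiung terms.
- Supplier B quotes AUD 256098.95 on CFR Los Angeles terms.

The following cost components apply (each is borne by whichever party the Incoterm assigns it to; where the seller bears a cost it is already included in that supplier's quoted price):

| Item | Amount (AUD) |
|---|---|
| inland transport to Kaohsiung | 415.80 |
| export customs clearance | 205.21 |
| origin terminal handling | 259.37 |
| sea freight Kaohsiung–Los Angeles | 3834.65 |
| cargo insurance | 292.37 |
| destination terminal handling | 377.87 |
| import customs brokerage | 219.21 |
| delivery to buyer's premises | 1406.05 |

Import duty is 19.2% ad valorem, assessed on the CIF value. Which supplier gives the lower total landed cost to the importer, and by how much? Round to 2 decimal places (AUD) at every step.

Supplier A (FCA):
CIF value = FCA price + origin terminal + freight + insurance = 260476.21 + 259.37 + 3834.65 + 292.37 = 264862.60
Import duty = 264862.60 × 19.2% = 50853.62
Buyer bears (A): 259.37 + 3834.65 + 292.37 + 377.87 + 219.21 + 1406.05 = 6389.52
Landed cost (A) = invoice 260476.21 + 6389.52 + duty 50853.62 = 317719.35
Supplier B (CFR):
CIF value = CFR price + insurance = 256098.95 + 292.37 = 256391.32
Import duty = 256391.32 × 19.2% = 49227.13
Buyer bears (B): 292.37 + 377.87 + 219.21 + 1406.05 = 2295.50
Landed cost (B) = invoice 256098.95 + 2295.50 + duty 49227.13 = 307621.58
Difference = |317719.35 − 307621.58| = 10097.77

Supplier B is cheaper by AUD 10097.77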